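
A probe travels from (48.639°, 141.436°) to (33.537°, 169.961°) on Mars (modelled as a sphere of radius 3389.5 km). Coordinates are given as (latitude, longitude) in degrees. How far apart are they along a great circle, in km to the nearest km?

1540 km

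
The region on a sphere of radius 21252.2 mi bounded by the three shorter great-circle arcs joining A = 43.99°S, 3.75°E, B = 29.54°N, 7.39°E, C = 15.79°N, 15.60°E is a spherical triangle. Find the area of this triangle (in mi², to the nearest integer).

46984313 mi²

Side lengths (central angles): a = 0.2738, b = 1.0603, c = 1.2847 rad; semiperimeter s = 1.3094.
By l'Huilier's theorem, tan(E/4) = √[tan(s/2) tan((s−a)/2) tan((s−b)/2) tan((s−c)/2)], giving spherical excess E = 0.1040 rad.
Area = E·R² = 0.1040 × (21252.2)² ≈ 46984313 mi².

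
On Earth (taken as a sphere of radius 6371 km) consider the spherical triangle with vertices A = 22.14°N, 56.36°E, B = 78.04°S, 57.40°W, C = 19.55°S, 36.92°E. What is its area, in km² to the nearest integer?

7868094 km²

Side lengths (central angles): a = 1.2528, b = 0.7996, c = 2.0331 rad; semiperimeter s = 2.0428.
By l'Huilier's theorem, tan(E/4) = √[tan(s/2) tan((s−a)/2) tan((s−b)/2) tan((s−c)/2)], giving spherical excess E = 0.1938 rad.
Area = E·R² = 0.1938 × (6371)² ≈ 7868094 km².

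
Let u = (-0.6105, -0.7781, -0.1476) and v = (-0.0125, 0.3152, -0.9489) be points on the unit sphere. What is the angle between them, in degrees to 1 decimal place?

95.6°

u·v = -0.0976; |u| = 1.0000, |v| = 1.0000.
cos θ = (u·v)/(|u||v|) = -0.0976, so θ = 95.6°.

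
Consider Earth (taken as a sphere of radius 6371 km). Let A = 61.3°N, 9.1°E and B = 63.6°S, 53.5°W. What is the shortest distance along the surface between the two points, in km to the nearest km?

14836 km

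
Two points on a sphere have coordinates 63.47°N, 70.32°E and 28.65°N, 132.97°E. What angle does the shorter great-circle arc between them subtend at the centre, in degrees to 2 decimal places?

Let φ₁ = 1.1078 rad, φ₂ = 0.5000 rad, and Δλ = 1.0934 rad.
cos c = sin φ₁ sin φ₂ + cos φ₁ cos φ₂ cos Δλ = (0.8947)(0.4795) + (0.4467)(0.8776)(0.4594) = 0.60906,
so c = arccos(0.60906) = 0.91593 rad.
So the angular separation is 52.48°.

52.48°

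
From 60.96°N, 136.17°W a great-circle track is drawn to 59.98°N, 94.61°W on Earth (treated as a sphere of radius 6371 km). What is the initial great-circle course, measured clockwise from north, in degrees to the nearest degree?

Δλ = 41.560° = 0.7254 rad.
y = sin Δλ · cos φ₂ = (0.6634)(0.5003) = 0.3319
x = cos φ₁ sin φ₂ − sin φ₁ cos φ₂ cos Δλ = (0.4854)(0.8659) − (0.8743)(0.5003)(0.7483) = 0.0930
θ = atan2(y, x) = 74.35°, so the bearing is 74°.

74°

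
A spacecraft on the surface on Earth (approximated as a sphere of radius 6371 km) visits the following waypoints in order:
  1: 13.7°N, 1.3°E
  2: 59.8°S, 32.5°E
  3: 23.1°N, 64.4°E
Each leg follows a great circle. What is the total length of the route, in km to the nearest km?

Leg 1→2: central angle 1.3558 rad, distance 8637.9 km.
Leg 2→3: central angle 1.5170 rad, distance 9665.1 km.
Total: 8637.9 + 9665.1 ≈ 18303 km.

18303 km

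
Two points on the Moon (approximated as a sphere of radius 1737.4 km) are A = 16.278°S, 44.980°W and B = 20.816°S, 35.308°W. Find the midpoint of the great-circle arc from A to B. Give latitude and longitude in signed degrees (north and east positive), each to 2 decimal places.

-18.61°, -40.21°

The central angle between A and B is δ = 0.1785 rad.
With f = 0.5, the slerp weights are sin((1−f)δ)/sin δ = 0.5020 and sin(fδ)/sin δ = 0.5020.
Weighted sum of the unit vectors: (0.5020)·(0.6790,-0.6785,-0.2803) + (0.5020)·(0.7628,-0.5402,-0.3554) = (0.7238, -0.6118, -0.3191).
Converting back: φ = atan2(z, √(x²+y²)) = -18.61°, λ = atan2(y, x) = -40.21°.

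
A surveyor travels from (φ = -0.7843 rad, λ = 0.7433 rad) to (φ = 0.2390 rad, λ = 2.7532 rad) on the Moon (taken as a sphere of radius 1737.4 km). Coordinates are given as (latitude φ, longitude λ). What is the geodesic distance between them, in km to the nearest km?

3559 km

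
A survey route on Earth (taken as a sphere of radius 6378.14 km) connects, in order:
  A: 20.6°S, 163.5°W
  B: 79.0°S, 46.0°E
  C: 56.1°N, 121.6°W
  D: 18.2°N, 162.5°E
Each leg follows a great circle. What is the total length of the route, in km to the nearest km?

Leg A→B: central angle 1.3797 rad, distance 8800.0 km.
Leg B→C: central angle 2.7356 rad, distance 17447.9 km.
Leg C→D: central angle 1.1720 rad, distance 7475.1 km.
Total: 8800.0 + 17447.9 + 7475.1 ≈ 33723 km.

33723 km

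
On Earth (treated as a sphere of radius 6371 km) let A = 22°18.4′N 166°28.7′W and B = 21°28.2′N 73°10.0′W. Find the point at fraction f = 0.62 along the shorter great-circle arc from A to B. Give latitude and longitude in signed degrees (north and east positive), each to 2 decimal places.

29.70°, -107.90°

The central angle between A and B is δ = 1.4815 rad.
With f = 0.62, the slerp weights are sin((1−f)δ)/sin δ = 0.5358 and sin(fδ)/sin δ = 0.7979.
Weighted sum of the unit vectors: (0.5358)·(-0.8995,-0.2163,0.3796) + (0.7979)·(0.2695,-0.8907,0.3660) = (-0.2670, -0.8266, 0.4954).
Converting back: φ = atan2(z, √(x²+y²)) = 29.70°, λ = atan2(y, x) = -107.90°.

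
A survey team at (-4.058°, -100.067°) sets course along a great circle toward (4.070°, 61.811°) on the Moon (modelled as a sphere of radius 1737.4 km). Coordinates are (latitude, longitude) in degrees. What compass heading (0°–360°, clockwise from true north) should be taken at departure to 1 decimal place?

With φ₁ = -0.0708, φ₂ = 0.0710, Δλ = 2.8253 rad, the forward-azimuth formula gives
θ = atan2( sin Δλ cos φ₂ , cos φ₁ sin φ₂ − sin φ₁ cos φ₂ cos Δλ ) = atan2(0.3103, 0.0037) = 89.31°.
So the initial bearing is 89.3°.

89.3°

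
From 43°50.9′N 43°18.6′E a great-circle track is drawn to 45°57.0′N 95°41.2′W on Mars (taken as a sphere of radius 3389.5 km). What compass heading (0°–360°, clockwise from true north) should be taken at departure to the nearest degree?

Δλ = -138.997° = -2.4259 rad.
y = sin Δλ · cos φ₂ = (-0.6561)(0.6953) = -0.4562
x = cos φ₁ sin φ₂ − sin φ₁ cos φ₂ cos Δλ = (0.7212)(0.7187) − (0.6928)(0.6953)(-0.7547) = 0.8818
θ = atan2(y, x) = -27.35°; adding 360° gives 333°.

333°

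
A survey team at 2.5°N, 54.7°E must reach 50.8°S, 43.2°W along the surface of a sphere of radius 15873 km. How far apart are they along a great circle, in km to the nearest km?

With latitudes φ₁ = 2.500°, φ₂ = -50.800° and longitude difference Δλ = -97.900°:
Haversine: a = sin²(Δφ/2) + cos φ₁ cos φ₂ sin²(Δλ/2) = 0.2012 + (0.9990)(0.6320)(0.5687) = 0.56029.
Central angle c = 2·arcsin(√a) = 1.69168 rad.
Distance = R·c = 15873 × 1.6917 ≈ 26852 km.

26852 km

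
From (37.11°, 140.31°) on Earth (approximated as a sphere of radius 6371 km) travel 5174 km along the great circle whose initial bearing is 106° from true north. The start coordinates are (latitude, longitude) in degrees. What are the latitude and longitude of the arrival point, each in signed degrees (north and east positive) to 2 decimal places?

14.81°, -173.50°

Angular distance δ = d/R = 5174/6371 = 0.81212 rad; initial bearing θ = 1.8500 rad.
sin φ₂ = sin φ₁ cos δ + cos φ₁ sin δ cos θ = (0.6033)(0.6880) + (0.7975)(0.7257)(-0.2756) = 0.2556, so φ₂ = 14.81°.
Δλ = atan2(sin θ sin δ cos φ₁, cos δ − sin φ₁ sin φ₂) = atan2(0.5563, 0.5338) = 46.186°.
λ₂ = 140.310° + 46.186° = 186.50° → -173.50° after wrapping to (−180°, 180°].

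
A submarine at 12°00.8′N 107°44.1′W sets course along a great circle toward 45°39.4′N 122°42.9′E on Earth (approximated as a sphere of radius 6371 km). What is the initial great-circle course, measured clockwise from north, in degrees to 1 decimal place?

325.8°

With φ₁ = 0.2097, φ₂ = 0.7969, Δλ = -2.2611 rad, the forward-azimuth formula gives
θ = atan2( sin Δλ cos φ₂ , cos φ₁ sin φ₂ − sin φ₁ cos φ₂ cos Δλ ) = atan2(-0.5389, 0.7921) = -34.23°.
Adding 360° brings this into [0°, 360°): 325.8°.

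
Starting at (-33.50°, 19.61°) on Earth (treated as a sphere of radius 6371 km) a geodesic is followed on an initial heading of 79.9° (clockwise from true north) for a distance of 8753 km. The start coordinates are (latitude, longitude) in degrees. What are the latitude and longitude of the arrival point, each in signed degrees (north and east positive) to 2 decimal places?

2.03°, 94.65°

Angular distance δ = d/R = 8753/6371 = 1.37388 rad; initial bearing θ = 1.3945 rad.
sin φ₂ = sin φ₁ cos δ + cos φ₁ sin δ cos θ = (-0.5519)(0.1956) + (0.8339)(0.9807)(0.1754) = 0.0354, so φ₂ = 2.03°.
Δλ = atan2(sin θ sin δ cos φ₁, cos δ − sin φ₁ sin φ₂) = atan2(0.8051, 0.2152) = 75.035°.
λ₂ = 19.610° + 75.035° = 94.65°.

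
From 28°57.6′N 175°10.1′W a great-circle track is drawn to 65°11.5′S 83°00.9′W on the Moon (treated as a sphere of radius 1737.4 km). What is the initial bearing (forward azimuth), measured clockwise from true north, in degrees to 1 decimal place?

151.9°

With φ₁ = 0.5054, φ₂ = -1.1378, Δλ = 1.6084 rad, the forward-azimuth formula gives
θ = atan2( sin Δλ cos φ₂ , cos φ₁ sin φ₂ − sin φ₁ cos φ₂ cos Δλ ) = atan2(0.4193, -0.7866) = 151.94°.
So the initial bearing is 151.9°.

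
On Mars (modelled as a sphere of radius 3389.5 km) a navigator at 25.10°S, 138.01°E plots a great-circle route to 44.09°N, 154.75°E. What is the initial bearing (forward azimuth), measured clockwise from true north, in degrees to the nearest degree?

13°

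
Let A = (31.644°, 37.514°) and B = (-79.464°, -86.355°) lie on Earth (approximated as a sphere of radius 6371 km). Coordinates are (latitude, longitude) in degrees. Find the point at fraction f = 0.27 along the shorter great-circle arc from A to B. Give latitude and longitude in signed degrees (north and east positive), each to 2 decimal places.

The central angle between A and B is δ = 2.2175 rad.
With f = 0.27, the slerp weights are sin((1−f)δ)/sin δ = 1.2516 and sin(fδ)/sin δ = 0.7062.
Weighted sum of the unit vectors: (1.2516)·(0.6753,0.5184,0.5246) + (0.7062)·(0.0116,-0.1825,-0.9831) = (0.8534, 0.5200, -0.0377).
Converting back: φ = atan2(z, √(x²+y²)) = -2.16°, λ = atan2(y, x) = 31.35°.

-2.16°, 31.35°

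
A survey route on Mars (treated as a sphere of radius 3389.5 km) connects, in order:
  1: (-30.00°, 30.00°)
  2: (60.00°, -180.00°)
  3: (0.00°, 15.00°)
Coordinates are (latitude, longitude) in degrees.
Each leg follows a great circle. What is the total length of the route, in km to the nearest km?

15546 km

Leg 1→2: central angle 2.5116 rad, distance 8513.0 km.
Leg 2→3: central angle 2.0748 rad, distance 7032.6 km.
Total: 8513.0 + 7032.6 ≈ 15546 km.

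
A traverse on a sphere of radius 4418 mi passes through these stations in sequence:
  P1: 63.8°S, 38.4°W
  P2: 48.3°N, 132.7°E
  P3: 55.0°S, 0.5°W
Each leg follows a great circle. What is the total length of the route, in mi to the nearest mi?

24254 mi

Leg P1→P2: central angle 2.8581 rad, distance 12627.2 mi.
Leg P2→P3: central angle 2.6317 rad, distance 11626.9 mi.
Total: 12627.2 + 11626.9 ≈ 24254 mi.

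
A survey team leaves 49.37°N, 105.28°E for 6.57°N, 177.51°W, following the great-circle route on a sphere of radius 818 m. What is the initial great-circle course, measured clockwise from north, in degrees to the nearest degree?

Δλ = 77.210° = 1.3476 rad.
y = sin Δλ · cos φ₂ = (0.9752)(0.9934) = 0.9688
x = cos φ₁ sin φ₂ − sin φ₁ cos φ₂ cos Δλ = (0.6512)(0.1144) − (0.7589)(0.9934)(0.2214) = -0.0924
θ = atan2(y, x) = 95.45°, so the bearing is 95°.

95°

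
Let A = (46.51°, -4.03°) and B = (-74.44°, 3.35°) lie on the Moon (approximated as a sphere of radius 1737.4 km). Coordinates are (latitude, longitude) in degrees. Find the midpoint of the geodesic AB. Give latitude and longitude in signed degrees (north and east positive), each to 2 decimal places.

The central angle between A and B is δ = 2.1128 rad.
With f = 0.5, the slerp weights are sin((1−f)δ)/sin δ = 1.0162 and sin(fδ)/sin δ = 1.0162.
Weighted sum of the unit vectors: (1.0162)·(0.6865,-0.0484,0.7255) + (1.0162)·(0.2678,0.0157,-0.9634) = (0.9698, -0.0332, -0.2417).
Converting back: φ = atan2(z, √(x²+y²)) = -13.99°, λ = atan2(y, x) = -1.96°.

-13.99°, -1.96°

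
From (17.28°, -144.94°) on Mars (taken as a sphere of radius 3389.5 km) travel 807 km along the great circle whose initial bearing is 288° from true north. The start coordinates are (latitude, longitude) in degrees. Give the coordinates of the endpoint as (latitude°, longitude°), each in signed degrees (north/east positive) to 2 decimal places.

Angular distance δ = d/R = 807/3389.5 = 0.23809 rad; initial bearing θ = 5.0265 rad.
sin φ₂ = sin φ₁ cos δ + cos φ₁ sin δ cos θ = (0.2970)(0.9718) + (0.9549)(0.2358)(0.3090) = 0.3583, so φ₂ = 20.99°.
Δλ = atan2(sin θ sin δ cos φ₁, cos δ − sin φ₁ sin φ₂) = atan2(-0.2142, 0.8654) = -13.901°.
λ₂ = -144.940° − 13.901° = -158.84°.

20.99°, -158.84°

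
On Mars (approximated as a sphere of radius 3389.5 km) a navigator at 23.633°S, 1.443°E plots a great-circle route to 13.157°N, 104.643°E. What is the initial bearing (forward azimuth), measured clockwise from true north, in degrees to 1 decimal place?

Δλ = 103.200° = 1.8012 rad.
y = sin Δλ · cos φ₂ = (0.9736)(0.9738) = 0.9480
x = cos φ₁ sin φ₂ − sin φ₁ cos φ₂ cos Δλ = (0.9161)(0.2276) − (-0.4009)(0.9738)(-0.2284) = 0.1194
θ = atan2(y, x) = 82.82°, so the bearing is 82.8°.

82.8°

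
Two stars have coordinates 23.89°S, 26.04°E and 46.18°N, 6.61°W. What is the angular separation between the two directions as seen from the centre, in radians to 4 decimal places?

Let φ₁ = -0.4170 rad, φ₂ = 0.8060 rad, and Δλ = -0.5699 rad.
cos c = sin φ₁ sin φ₂ + cos φ₁ cos φ₂ cos Δλ = (-0.4050)(0.7215) + (0.9143)(0.6924)(0.8420) = 0.24083,
so c = arccos(0.24083) = 1.32757 rad.
So the angular separation is 1.3276 rad.

1.3276 rad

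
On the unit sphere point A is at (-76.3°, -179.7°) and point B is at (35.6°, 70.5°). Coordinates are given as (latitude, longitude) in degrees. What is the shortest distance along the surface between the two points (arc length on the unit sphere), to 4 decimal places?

2.2534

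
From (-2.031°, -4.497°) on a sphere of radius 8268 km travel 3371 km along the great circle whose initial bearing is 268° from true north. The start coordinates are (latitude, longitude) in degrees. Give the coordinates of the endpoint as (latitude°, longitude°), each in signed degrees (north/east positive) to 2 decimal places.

Angular distance δ = d/R = 3371/8268 = 0.40772 rad; initial bearing θ = 4.6775 rad.
sin φ₂ = sin φ₁ cos δ + cos φ₁ sin δ cos θ = (-0.0354)(0.9180) + (0.9994)(0.3965)(-0.0349) = -0.0464, so φ₂ = -2.66°.
Δλ = atan2(sin θ sin δ cos φ₁, cos δ − sin φ₁ sin φ₂) = atan2(-0.3960, 0.9164) = -23.372°.
λ₂ = -4.497° − 23.372° = -27.87°.

-2.66°, -27.87°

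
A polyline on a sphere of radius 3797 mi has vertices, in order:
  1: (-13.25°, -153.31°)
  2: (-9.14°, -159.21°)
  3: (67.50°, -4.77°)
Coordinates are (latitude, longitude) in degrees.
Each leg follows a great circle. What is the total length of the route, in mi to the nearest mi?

8369 mi

Leg 1→2: central angle 0.1239 rad, distance 470.3 mi.
Leg 2→3: central angle 2.0801 rad, distance 7898.3 mi.
Total: 470.3 + 7898.3 ≈ 8369 mi.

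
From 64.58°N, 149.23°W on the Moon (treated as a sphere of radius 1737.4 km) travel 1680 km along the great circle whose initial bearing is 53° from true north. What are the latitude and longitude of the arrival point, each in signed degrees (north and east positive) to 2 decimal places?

Angular distance δ = d/R = 1680/1737.4 = 0.96696 rad; initial bearing θ = 0.9250 rad.
sin φ₂ = sin φ₁ cos δ + cos φ₁ sin δ cos θ = (0.9032)(0.5678) + (0.4293)(0.8232)(0.6018) = 0.7255, so φ₂ = 46.51°.
Δλ = atan2(sin θ sin δ cos φ₁, cos δ − sin φ₁ sin φ₂) = atan2(0.2822, -0.0874) = 107.216°.
λ₂ = -149.230° + 107.216° = -42.01°.

46.51°, -42.01°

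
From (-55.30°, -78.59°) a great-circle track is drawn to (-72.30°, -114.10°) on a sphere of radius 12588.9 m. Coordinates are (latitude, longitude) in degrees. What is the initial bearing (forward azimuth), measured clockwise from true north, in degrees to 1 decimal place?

207.5°

With φ₁ = -0.9652, φ₂ = -1.2619, Δλ = -0.6198 rad, the forward-azimuth formula gives
θ = atan2( sin Δλ cos φ₂ , cos φ₁ sin φ₂ − sin φ₁ cos φ₂ cos Δλ ) = atan2(-0.1766, -0.3389) = -152.47°.
Adding 360° brings this into [0°, 360°): 207.5°.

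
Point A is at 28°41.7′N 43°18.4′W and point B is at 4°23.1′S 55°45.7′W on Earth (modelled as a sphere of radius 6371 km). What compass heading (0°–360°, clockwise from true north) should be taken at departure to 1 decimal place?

201.9°

With φ₁ = 0.5008, φ₂ = -0.0765, Δλ = -0.2174 rad, the forward-azimuth formula gives
θ = atan2( sin Δλ cos φ₂ , cos φ₁ sin φ₂ − sin φ₁ cos φ₂ cos Δλ ) = atan2(-0.2150, -0.5345) = -158.09°.
Adding 360° brings this into [0°, 360°): 201.9°.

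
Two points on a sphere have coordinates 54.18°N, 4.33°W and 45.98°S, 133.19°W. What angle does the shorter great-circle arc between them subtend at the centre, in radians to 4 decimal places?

2.5649 rad

Let φ₁ = 0.9456 rad, φ₂ = -0.8025 rad, and Δλ = -2.2490 rad.
cos c = sin φ₁ sin φ₂ + cos φ₁ cos φ₂ cos Δλ = (0.8109)(-0.7191) + (0.5852)(0.6949)(-0.6274) = -0.83825,
so c = arccos(-0.83825) = 2.56487 rad.
So the angular separation is 2.5649 rad.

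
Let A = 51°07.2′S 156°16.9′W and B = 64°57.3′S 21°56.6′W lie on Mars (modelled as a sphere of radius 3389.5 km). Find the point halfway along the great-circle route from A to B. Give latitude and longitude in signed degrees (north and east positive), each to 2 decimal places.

Central angle δ = 1.0245 rad. Interpolating on the sphere with fraction f = 0.5:
P = [sin((1−f)δ)·A + sin(fδ)·B] / sin δ = 0.5736·A + 0.5736·B in Cartesian coordinates,
giving P = (-0.1044, -0.2356, -0.9662), i.e. latitude -75.07°, longitude -113.90°.

-75.07°, -113.90°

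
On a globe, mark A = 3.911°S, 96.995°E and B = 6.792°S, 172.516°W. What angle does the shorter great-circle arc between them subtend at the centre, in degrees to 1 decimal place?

90.0°

In radians: φ₁ = -0.0683, φ₂ = -0.1185, Δλ = 90.489° = 1.5793 rad.
cos c = sin φ₁ sin φ₂ + cos φ₁ cos φ₂ cos Δλ = (-0.0682)(-0.1183) + (0.9977)(0.9930)(-0.0085) = -0.00039,
so c = arccos(-0.00039) = 1.57118 rad.
So the angular separation is 90.0°.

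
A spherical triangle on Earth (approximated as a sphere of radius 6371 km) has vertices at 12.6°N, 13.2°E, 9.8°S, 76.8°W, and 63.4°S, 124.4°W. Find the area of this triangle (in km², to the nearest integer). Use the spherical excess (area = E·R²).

Side lengths (central angles): a = 1.1044, b = 2.1150, c = 1.6079 rad; semiperimeter s = 2.4136.
By l'Huilier's theorem, tan(E/4) = √[tan(s/2) tan((s−a)/2) tan((s−b)/2) tan((s−c)/2)], giving spherical excess E = 1.3801 rad.
Area = E·R² = 1.3801 × (6371)² ≈ 56019737 km².

56019737 km²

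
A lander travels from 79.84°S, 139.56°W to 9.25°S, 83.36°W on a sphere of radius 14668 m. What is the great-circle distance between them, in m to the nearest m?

Let φ₁ = -1.3935 rad, φ₂ = -0.1614 rad, and Δλ = 0.9809 rad.
cos c = sin φ₁ sin φ₂ + cos φ₁ cos φ₂ cos Δλ = (-0.9843)(-0.1607) + (0.1764)(0.9870)(0.5563) = 0.25508,
so c = arccos(0.25508) = 1.31287 rad.
Distance = R·c = 14668 × 1.3129 ≈ 19257 m.

19257 m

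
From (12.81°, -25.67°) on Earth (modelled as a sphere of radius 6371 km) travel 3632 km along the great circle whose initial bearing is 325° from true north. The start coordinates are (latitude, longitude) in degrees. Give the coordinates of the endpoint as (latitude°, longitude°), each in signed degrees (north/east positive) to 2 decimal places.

Angular distance δ = d/R = 3632/6371 = 0.57008 rad; initial bearing θ = 5.6723 rad.
sin φ₂ = sin φ₁ cos δ + cos φ₁ sin δ cos θ = (0.2217)(0.8419) + (0.9751)(0.5397)(0.8192) = 0.6177, so φ₂ = 38.15°.
Δλ = atan2(sin θ sin δ cos φ₁, cos δ − sin φ₁ sin φ₂) = atan2(-0.3019, 0.7049) = -23.182°.
λ₂ = -25.670° − 23.182° = -48.85°.

38.15°, -48.85°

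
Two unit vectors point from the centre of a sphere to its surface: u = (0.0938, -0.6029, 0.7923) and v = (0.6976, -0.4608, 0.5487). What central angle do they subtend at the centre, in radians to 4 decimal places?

0.6794 rad

u·v = 0.7780; |u| = 1.0000, |v| = 1.0000.
cos θ = (u·v)/(|u||v|) = 0.7780, so θ = 0.6794 rad.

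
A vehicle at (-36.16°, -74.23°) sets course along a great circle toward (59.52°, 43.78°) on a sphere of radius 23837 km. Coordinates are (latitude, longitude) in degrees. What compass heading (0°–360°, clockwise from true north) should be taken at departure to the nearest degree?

With φ₁ = -0.6311, φ₂ = 1.0388, Δλ = 2.0597 rad, the forward-azimuth formula gives
θ = atan2( sin Δλ cos φ₂ , cos φ₁ sin φ₂ − sin φ₁ cos φ₂ cos Δλ ) = atan2(0.4478, 0.5552) = 38.89°.
So the initial bearing is 39°.

39°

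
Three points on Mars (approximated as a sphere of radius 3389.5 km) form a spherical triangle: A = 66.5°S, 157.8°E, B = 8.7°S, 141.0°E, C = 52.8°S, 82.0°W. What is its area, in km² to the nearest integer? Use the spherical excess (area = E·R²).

3175050 km²

Side lengths (central angles): a = 1.8929, b = 0.9157, c = 1.0286 rad; semiperimeter s = 1.9186.
By l'Huilier's theorem, tan(E/4) = √[tan(s/2) tan((s−a)/2) tan((s−b)/2) tan((s−c)/2)], giving spherical excess E = 0.2764 rad.
Area = E·R² = 0.2764 × (3389.5)² ≈ 3175050 km².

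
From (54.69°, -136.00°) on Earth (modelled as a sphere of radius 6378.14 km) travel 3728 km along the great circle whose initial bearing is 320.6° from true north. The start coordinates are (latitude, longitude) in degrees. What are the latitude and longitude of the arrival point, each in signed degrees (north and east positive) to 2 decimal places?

67.97°, 154.95°

Angular distance δ = d/R = 3728/6378.14 = 0.58450 rad; initial bearing θ = 5.5955 rad.
sin φ₂ = sin φ₁ cos δ + cos φ₁ sin δ cos θ = (0.8160)(0.8340) + (0.5780)(0.5518)(0.7727) = 0.9270, so φ₂ = 67.97°.
Δλ = atan2(sin θ sin δ cos φ₁, cos δ − sin φ₁ sin φ₂) = atan2(-0.2024, 0.0775) = -69.048°.
λ₂ = -136.000° − 69.048° = -205.05° → 154.95° after wrapping to (−180°, 180°].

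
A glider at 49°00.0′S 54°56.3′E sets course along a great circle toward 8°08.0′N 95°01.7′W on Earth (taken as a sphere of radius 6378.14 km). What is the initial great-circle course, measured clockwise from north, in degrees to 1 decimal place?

221.8°

Δλ = -149.967° = -2.6174 rad.
y = sin Δλ · cos φ₂ = (-0.5005)(0.9899) = -0.4955
x = cos φ₁ sin φ₂ − sin φ₁ cos φ₂ cos Δλ = (0.6561)(0.1415) − (-0.7547)(0.9899)(-0.8657) = -0.5540
θ = atan2(y, x) = -138.19°; adding 360° gives 221.8°.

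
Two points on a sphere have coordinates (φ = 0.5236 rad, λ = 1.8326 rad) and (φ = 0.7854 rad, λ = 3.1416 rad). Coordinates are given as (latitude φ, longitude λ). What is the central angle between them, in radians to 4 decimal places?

1.0332 rad

With latitudes φ₁ = 30.000°, φ₂ = 45.000° and longitude difference Δλ = 75.000°:
cos c = sin φ₁ sin φ₂ + cos φ₁ cos φ₂ cos Δλ = (0.5000)(0.7071) + (0.8660)(0.7071)(0.2588) = 0.51205,
so c = arccos(0.51205) = 1.03323 rad.
So the angular separation is 1.0332 rad.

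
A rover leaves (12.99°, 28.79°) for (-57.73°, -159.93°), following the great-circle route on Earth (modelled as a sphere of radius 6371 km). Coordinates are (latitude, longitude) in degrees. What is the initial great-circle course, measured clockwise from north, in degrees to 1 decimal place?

With φ₁ = 0.2267, φ₂ = -1.0076, Δλ = 2.9894 rad, the forward-azimuth formula gives
θ = atan2( sin Δλ cos φ₂ , cos φ₁ sin φ₂ − sin φ₁ cos φ₂ cos Δλ ) = atan2(0.0809, -0.7053) = 173.45°.
So the initial bearing is 173.5°.

173.5°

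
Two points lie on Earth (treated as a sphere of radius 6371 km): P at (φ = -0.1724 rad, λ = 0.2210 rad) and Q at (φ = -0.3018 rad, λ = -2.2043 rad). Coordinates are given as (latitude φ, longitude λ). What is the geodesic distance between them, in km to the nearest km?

In radians: φ₁ = -0.1724, φ₂ = -0.3018, Δλ = -138.959° = -2.4253 rad.
Haversine: a = sin²(Δφ/2) + cos φ₁ cos φ₂ sin²(Δλ/2) = 0.0042 + (0.9852)(0.9548)(0.8771) = 0.82924.
Central angle c = 2·arcsin(√a) = 2.28961 rad.
Distance = R·c = 6371 × 2.2896 ≈ 14587 km.

14587 km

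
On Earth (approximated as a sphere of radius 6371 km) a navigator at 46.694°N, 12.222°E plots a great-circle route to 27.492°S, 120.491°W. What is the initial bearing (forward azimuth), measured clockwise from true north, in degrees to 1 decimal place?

Δλ = -132.713° = -2.3163 rad.
y = sin Δλ · cos φ₂ = (-0.7348)(0.8871) = -0.6518
x = cos φ₁ sin φ₂ − sin φ₁ cos φ₂ cos Δλ = (0.6859)(-0.4616) − (0.7277)(0.8871)(-0.6783) = 0.1213
θ = atan2(y, x) = -79.46°; adding 360° gives 280.5°.

280.5°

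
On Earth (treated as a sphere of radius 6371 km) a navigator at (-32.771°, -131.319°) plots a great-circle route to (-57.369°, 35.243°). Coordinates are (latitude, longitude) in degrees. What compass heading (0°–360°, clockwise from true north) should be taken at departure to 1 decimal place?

172.8°

With φ₁ = -0.5720, φ₂ = -1.0013, Δλ = 2.9071 rad, the forward-azimuth formula gives
θ = atan2( sin Δλ cos φ₂ , cos φ₁ sin φ₂ − sin φ₁ cos φ₂ cos Δλ ) = atan2(0.1253, -0.9920) = 172.80°.
So the initial bearing is 172.8°.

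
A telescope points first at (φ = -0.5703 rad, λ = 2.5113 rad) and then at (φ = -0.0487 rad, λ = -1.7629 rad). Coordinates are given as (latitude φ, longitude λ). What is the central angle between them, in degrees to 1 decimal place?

109.3°

In radians: φ₁ = -0.5703, φ₂ = -0.0487, Δλ = 115.106° = 2.0090 rad.
cos c = sin φ₁ sin φ₂ + cos φ₁ cos φ₂ cos Δλ = (-0.5399)(-0.0487) + (0.8417)(0.9988)(-0.4243) = -0.33044,
so c = arccos(-0.33044) = 1.90757 rad.
So the angular separation is 109.3°.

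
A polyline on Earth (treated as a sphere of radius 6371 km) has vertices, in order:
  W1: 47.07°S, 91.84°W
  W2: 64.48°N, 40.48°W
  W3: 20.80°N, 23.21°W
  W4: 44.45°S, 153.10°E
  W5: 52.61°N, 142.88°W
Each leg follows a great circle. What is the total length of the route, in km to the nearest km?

Leg W1→W2: central angle 2.0686 rad, distance 13179.2 km.
Leg W2→W3: central angle 0.7883 rad, distance 5022.3 km.
Leg W3→W4: central angle 2.7254 rad, distance 17363.4 km.
Leg W4→W5: central angle 1.9460 rad, distance 12398.2 km.
Total: 13179.2 + 5022.3 + 17363.4 + 12398.2 ≈ 47963 km.

47963 km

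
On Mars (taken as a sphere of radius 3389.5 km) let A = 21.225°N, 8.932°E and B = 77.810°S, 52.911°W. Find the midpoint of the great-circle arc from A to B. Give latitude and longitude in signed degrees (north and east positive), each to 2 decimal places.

-30.41°, -1.30°

The central angle between A and B is δ = 1.8348 rad.
With f = 0.5, the slerp weights are sin((1−f)δ)/sin δ = 0.8225 and sin(fδ)/sin δ = 0.8225.
Weighted sum of the unit vectors: (0.8225)·(0.9209,0.1447,0.3620) + (0.8225)·(0.1273,-0.1684,-0.9775) = (0.8622, -0.0195, -0.5062).
Converting back: φ = atan2(z, √(x²+y²)) = -30.41°, λ = atan2(y, x) = -1.30°.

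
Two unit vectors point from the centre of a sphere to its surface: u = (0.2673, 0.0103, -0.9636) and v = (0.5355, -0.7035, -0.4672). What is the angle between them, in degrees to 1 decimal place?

54.1°

u·v = 0.5861; |u| = 1.0000, |v| = 1.0000.
cos θ = (u·v)/(|u||v|) = 0.5861, so θ = 54.1°.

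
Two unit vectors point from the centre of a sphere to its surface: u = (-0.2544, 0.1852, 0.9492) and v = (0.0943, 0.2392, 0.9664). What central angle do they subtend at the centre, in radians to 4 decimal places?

0.3551 rad

u·v = 0.9376; |u| = 1.0000, |v| = 1.0000.
cos θ = (u·v)/(|u||v|) = 0.9376, so θ = 0.3551 rad.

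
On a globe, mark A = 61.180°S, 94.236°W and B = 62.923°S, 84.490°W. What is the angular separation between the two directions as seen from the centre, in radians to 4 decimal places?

0.0852 rad

Let φ₁ = -1.0678 rad, φ₂ = -1.0982 rad, and Δλ = 0.1701 rad.
Haversine: a = sin²(Δφ/2) + cos φ₁ cos φ₂ sin²(Δλ/2) = 0.0002 + (0.4821)(0.4552)(0.0072) = 0.00181.
Central angle c = 2·arcsin(√a) = 0.08523 rad.
So the angular separation is 0.0852 rad.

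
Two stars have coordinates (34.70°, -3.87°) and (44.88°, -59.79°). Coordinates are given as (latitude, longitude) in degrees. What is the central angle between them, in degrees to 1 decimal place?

Let φ₁ = 0.6056 rad, φ₂ = 0.7833 rad, and Δλ = -0.9760 rad.
Haversine: a = sin²(Δφ/2) + cos φ₁ cos φ₂ sin²(Δλ/2) = 0.0079 + (0.8221)(0.7086)(0.2198) = 0.13593.
Central angle c = 2·arcsin(√a) = 0.75520 rad.
So the angular separation is 43.3°.

43.3°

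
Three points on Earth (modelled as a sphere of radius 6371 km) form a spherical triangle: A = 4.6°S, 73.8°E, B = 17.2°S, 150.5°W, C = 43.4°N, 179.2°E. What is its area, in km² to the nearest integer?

Side lengths (central angles): a = 1.1635, b = 1.8208, c = 2.2886 rad; semiperimeter s = 2.6365.
By l'Huilier's theorem, tan(E/4) = √[tan(s/2) tan((s−a)/2) tan((s−b)/2) tan((s−c)/2)], giving spherical excess E = 1.9069 rad.
Area = E·R² = 1.9069 × (6371)² ≈ 77400757 km².

77400757 km²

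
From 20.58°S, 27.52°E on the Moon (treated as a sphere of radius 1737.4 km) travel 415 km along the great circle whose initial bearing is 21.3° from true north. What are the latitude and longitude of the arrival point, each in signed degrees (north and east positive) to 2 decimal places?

Angular distance δ = d/R = 415/1737.4 = 0.23886 rad; initial bearing θ = 0.3718 rad.
sin φ₂ = sin φ₁ cos δ + cos φ₁ sin δ cos θ = (-0.3515)(0.9716) + (0.9362)(0.2366)(0.9317) = -0.1352, so φ₂ = -7.77°.
Δλ = atan2(sin θ sin δ cos φ₁, cos δ − sin φ₁ sin φ₂) = atan2(0.0805, 0.9241) = 4.976°.
λ₂ = 27.520° + 4.976° = 32.50°.

-7.77°, 32.50°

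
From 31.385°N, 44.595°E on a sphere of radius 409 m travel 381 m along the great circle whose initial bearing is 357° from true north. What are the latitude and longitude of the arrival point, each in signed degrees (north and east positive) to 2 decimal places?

Angular distance δ = d/R = 381/409 = 0.93154 rad; initial bearing θ = 6.2308 rad.
sin φ₂ = sin φ₁ cos δ + cos φ₁ sin δ cos θ = (0.5208)(0.5966) + (0.8537)(0.8025)(0.9986) = 0.9949, so φ₂ = 84.20°.
Δλ = atan2(sin θ sin δ cos φ₁, cos δ − sin φ₁ sin φ₂) = atan2(-0.0359, 0.0785) = -24.555°.
λ₂ = 44.595° − 24.555° = 20.04°.

84.20°, 20.04°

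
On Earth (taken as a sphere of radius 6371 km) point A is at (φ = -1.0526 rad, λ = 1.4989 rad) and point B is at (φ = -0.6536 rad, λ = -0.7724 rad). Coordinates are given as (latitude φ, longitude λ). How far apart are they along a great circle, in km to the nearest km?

With latitudes φ₁ = -60.310°, φ₂ = -37.449° and longitude difference Δλ = -130.136°:
Haversine: a = sin²(Δφ/2) + cos φ₁ cos φ₂ sin²(Δλ/2) = 0.0393 + (0.4953)(0.7939)(0.8223) = 0.36263.
Central angle c = 2·arcsin(√a) = 1.29247 rad.
Distance = R·c = 6371 × 1.2925 ≈ 8234 km.

8234 km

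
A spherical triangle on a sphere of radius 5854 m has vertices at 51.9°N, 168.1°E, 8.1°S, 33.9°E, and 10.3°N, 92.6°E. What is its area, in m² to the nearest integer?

26037664 m²

Side lengths (central angles): a = 1.0692, b = 1.2737, c = 2.1374 rad; semiperimeter s = 2.2401.
By l'Huilier's theorem, tan(E/4) = √[tan(s/2) tan((s−a)/2) tan((s−b)/2) tan((s−c)/2)], giving spherical excess E = 0.7598 rad.
Area = E·R² = 0.7598 × (5854)² ≈ 26037664 m².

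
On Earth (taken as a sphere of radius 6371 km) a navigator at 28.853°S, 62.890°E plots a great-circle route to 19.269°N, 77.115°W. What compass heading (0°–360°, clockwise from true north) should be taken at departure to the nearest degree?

264°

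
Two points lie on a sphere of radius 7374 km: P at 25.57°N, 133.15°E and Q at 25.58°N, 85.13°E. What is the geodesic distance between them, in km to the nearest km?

Let φ₁ = 0.4463 rad, φ₂ = 0.4465 rad, and Δλ = -0.8381 rad.
Haversine: a = sin²(Δφ/2) + cos φ₁ cos φ₂ sin²(Δλ/2) = 0.0000 + (0.9021)(0.9020)(0.1656) = 0.13471.
Central angle c = 2·arcsin(√a) = 0.75163 rad.
Distance = R·c = 7374 × 0.7516 ≈ 5542 km.

5542 km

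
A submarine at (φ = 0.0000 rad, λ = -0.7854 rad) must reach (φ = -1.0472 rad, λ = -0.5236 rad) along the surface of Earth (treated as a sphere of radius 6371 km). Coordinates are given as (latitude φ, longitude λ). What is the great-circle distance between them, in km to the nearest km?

6796 km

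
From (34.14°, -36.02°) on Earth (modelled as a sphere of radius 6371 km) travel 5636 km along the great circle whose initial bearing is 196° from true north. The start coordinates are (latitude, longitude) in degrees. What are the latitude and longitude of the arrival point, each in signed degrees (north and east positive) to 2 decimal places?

Angular distance δ = d/R = 5636/6371 = 0.88463 rad; initial bearing θ = 3.4208 rad.
sin φ₂ = sin φ₁ cos δ + cos φ₁ sin δ cos θ = (0.5612)(0.6336) + (0.8277)(0.7737)(-0.9613) = -0.2600, so φ₂ = -15.07°.
Δλ = atan2(sin θ sin δ cos φ₁, cos δ − sin φ₁ sin φ₂) = atan2(-0.1765, 0.7795) = -12.759°.
λ₂ = -36.020° − 12.759° = -48.78°.

-15.07°, -48.78°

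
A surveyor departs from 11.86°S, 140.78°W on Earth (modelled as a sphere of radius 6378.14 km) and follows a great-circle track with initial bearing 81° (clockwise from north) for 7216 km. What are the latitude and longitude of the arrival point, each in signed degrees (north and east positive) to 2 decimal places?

2.93°, -77.27°

Angular distance δ = d/R = 7216/6378.14 = 1.13136 rad; initial bearing θ = 1.4137 rad.
sin φ₂ = sin φ₁ cos δ + cos φ₁ sin δ cos θ = (-0.2055)(0.4254) + (0.9787)(0.9050)(0.1564) = 0.0511, so φ₂ = 2.93°.
Δλ = atan2(sin θ sin δ cos φ₁, cos δ − sin φ₁ sin φ₂) = atan2(0.8748, 0.4359) = 63.511°.
λ₂ = -140.780° + 63.511° = -77.27°.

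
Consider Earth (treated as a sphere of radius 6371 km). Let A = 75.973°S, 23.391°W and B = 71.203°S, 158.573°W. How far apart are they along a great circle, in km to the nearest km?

3374 km

With latitudes φ₁ = -75.973°, φ₂ = -71.203° and longitude difference Δλ = -135.182°:
cos c = sin φ₁ sin φ₂ + cos φ₁ cos φ₂ cos Δλ = (-0.9702)(-0.9467) + (0.2424)(0.3222)(-0.7093) = 0.86304,
so c = arccos(0.86304) = 0.52954 rad.
Distance = R·c = 6371 × 0.5295 ≈ 3374 km.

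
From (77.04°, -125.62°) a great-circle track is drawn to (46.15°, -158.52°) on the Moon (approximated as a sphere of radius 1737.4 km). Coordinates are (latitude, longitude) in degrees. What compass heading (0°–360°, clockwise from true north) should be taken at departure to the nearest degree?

Δλ = -32.900° = -0.5742 rad.
y = sin Δλ · cos φ₂ = (-0.5432)(0.6928) = -0.3763
x = cos φ₁ sin φ₂ − sin φ₁ cos φ₂ cos Δλ = (0.2243)(0.7212) − (0.9745)(0.6928)(0.8396) = -0.4051
θ = atan2(y, x) = -137.11°; adding 360° gives 223°.

223°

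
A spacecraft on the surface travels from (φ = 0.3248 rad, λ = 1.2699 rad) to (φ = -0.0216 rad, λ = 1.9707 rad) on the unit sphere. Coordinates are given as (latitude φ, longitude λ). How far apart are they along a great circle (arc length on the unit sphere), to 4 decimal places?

0.7709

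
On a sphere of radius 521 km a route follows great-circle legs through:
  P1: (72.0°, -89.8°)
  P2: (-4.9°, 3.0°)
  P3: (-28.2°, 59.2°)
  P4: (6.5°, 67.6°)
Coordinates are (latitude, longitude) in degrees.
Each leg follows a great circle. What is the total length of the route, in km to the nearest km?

Leg P1→P2: central angle 1.6672 rad, distance 868.6 km.
Leg P2→P3: central angle 1.0136 rad, distance 528.1 km.
Leg P3→P4: central angle 0.6219 rad, distance 324.0 km.
Total: 868.6 + 528.1 + 324.0 ≈ 1721 km.

1721 km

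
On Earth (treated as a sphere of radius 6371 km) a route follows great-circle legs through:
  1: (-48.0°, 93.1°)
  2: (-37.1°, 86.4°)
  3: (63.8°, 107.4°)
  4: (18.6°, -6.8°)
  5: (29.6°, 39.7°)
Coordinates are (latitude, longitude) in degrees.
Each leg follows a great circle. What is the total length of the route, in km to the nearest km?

26819 km

Leg 1→2: central angle 0.2086 rad, distance 1329.2 km.
Leg 2→3: central angle 1.7849 rad, distance 11371.7 km.
Leg 3→4: central angle 1.4559 rad, distance 9275.4 km.
Leg 4→5: central angle 0.7600 rad, distance 4842.2 km.
Total: 1329.2 + 11371.7 + 9275.4 + 4842.2 ≈ 26819 km.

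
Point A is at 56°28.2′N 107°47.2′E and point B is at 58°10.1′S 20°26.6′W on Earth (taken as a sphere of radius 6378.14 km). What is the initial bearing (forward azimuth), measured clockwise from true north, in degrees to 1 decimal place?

Δλ = -128.230° = -2.2380 rad.
y = sin Δλ · cos φ₂ = (-0.7855)(0.5274) = -0.4143
x = cos φ₁ sin φ₂ − sin φ₁ cos φ₂ cos Δλ = (0.5524)(-0.8496) − (0.8336)(0.5274)(-0.6188) = -0.1972
θ = atan2(y, x) = -115.46°; adding 360° gives 244.5°.

244.5°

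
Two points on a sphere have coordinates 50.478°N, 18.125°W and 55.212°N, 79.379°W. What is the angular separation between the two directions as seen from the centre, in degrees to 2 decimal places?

With latitudes φ₁ = 50.478°, φ₂ = 55.212° and longitude difference Δλ = -61.254°:
Haversine: a = sin²(Δφ/2) + cos φ₁ cos φ₂ sin²(Δλ/2) = 0.0017 + (0.6364)(0.5705)(0.2595) = 0.09594.
Central angle c = 2·arcsin(√a) = 0.62983 rad.
So the angular separation is 36.09°.

36.09°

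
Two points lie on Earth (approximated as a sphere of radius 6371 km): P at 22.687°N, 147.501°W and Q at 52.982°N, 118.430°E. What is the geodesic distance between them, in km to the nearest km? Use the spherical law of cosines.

Let φ₁ = 0.3960 rad, φ₂ = 0.9247 rad, and Δλ = -1.6418 rad.
cos c = sin φ₁ sin φ₂ + cos φ₁ cos φ₂ cos Δλ = (0.3857)(0.7984) + (0.9226)(0.6021)(-0.0710) = 0.26854,
so c = arccos(0.26854) = 1.29892 rad.
Distance = R·c = 6371 × 1.2989 ≈ 8275 km.

8275 km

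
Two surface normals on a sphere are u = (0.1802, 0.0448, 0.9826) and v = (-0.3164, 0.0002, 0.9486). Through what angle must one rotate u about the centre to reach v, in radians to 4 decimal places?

0.5051 rad

u·v = 0.8751; |u| = 1.0000, |v| = 1.0000.
cos θ = (u·v)/(|u||v|) = 0.8751, so θ = 0.5051 rad.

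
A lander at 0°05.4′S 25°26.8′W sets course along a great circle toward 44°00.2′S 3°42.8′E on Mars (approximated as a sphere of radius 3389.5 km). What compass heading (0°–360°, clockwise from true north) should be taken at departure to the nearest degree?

Δλ = 29.160° = 0.5089 rad.
y = sin Δλ · cos φ₂ = (0.4873)(0.7193) = 0.3505
x = cos φ₁ sin φ₂ − sin φ₁ cos φ₂ cos Δλ = (1.0000)(-0.6947) − (-0.0016)(0.7193)(0.8733) = -0.6937
θ = atan2(y, x) = 153.20°, so the bearing is 153°.

153°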